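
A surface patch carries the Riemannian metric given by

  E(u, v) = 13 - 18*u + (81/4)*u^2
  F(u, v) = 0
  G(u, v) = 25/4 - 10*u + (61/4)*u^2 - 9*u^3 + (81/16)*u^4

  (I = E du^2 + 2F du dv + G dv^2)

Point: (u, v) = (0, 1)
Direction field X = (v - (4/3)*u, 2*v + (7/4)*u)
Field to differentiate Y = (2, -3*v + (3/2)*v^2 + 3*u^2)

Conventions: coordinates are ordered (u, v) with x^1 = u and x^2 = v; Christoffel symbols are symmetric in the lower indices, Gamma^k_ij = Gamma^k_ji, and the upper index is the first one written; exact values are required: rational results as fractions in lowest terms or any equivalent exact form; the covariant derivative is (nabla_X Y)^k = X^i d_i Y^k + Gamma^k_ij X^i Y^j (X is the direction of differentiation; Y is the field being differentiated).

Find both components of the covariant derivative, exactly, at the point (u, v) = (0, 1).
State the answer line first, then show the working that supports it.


Answer: (nabla_X Y)^u = -33/13, (nabla_X Y)^v = -2

E = 13, F = 0, G = 25/4 at the point
E_u = -18, E_v = 0, F_u = 0, F_v = 0, G_u = -10, G_v = 0
EG - F^2 = 325/4;  g^inv = (4/325) * [[25/4, 0], [0, 13]]
first-kind symbols [ij,l] = (1/2)(d_i g_jl + d_j g_il - d_l g_ij): [uu,u] = E_u/2 = -9, [uu,v] = F_u - E_v/2 = 0, [uv,u] = E_v/2 = 0, [uv,v] = G_u/2 = -5, [vv,u] = F_v - G_u/2 = 5, [vv,v] = G_v/2 = 0
Gamma^u_ij = (G*[ij,u] - F*[ij,v])/(EG - F^2), Gamma^v_ij = (E*[ij,v] - F*[ij,u])/(EG - F^2)
Gamma_uuu = -9/13, Gamma_uuv = 0, Gamma_uvv = 5/13, Gamma_vuu = 0, Gamma_vuv = -4/5, Gamma_vvv = 0
X = (1, 2), Y = (2, -3/2) at the point


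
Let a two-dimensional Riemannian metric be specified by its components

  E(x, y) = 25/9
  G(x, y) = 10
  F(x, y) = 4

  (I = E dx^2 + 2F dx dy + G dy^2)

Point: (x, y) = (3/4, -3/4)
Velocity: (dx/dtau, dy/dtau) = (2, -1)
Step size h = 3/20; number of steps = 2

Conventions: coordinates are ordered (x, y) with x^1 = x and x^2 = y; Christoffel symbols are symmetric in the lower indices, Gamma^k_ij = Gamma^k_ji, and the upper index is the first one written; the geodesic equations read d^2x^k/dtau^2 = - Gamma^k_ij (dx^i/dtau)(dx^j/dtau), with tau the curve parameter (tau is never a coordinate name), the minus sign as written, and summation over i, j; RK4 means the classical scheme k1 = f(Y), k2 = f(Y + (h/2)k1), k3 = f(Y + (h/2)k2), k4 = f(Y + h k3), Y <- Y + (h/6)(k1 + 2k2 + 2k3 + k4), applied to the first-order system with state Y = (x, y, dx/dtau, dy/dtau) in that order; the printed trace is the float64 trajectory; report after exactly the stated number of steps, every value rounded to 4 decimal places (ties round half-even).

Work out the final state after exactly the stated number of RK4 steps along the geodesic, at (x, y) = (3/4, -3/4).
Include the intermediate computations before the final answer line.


f(Y) = (dx/dtau, dy/dtau, -Gamma^x_ij Y'^i Y'^j, -Gamma^y_ij Y'^i Y'^j) with the Gammas evaluated at the stage position; h = 0.150000; intermediate values shown to 6 dp
step 0: x = 0.7500, y = -0.7500, dx/dtau = 2.0000, dy/dtau = -1.0000
step 1:
  k1: at (x, y) = (0.750000, -0.750000), (dx/dtau, dy/dtau) = (2.000000, -1.000000); Gamma_xxx = 0.000000, Gamma_xxy = 0.000000, Gamma_xyy = 0.000000, Gamma_yxx = 0.000000, Gamma_yxy = 0.000000, Gamma_yyy = 0.000000; k1 = (2.000000, -1.000000, 0.000000, 0.000000)
  k2: at (x, y) = (0.900000, -0.825000), (dx/dtau, dy/dtau) = (2.000000, -1.000000); Gamma_xxx = 0.000000, Gamma_xxy = 0.000000, Gamma_xyy = 0.000000, Gamma_yxx = 0.000000, Gamma_yxy = 0.000000, Gamma_yyy = 0.000000; k2 = (2.000000, -1.000000, 0.000000, 0.000000)
  k3: at (x, y) = (0.900000, -0.825000), (dx/dtau, dy/dtau) = (2.000000, -1.000000); Gamma_xxx = 0.000000, Gamma_xxy = 0.000000, Gamma_xyy = 0.000000, Gamma_yxx = 0.000000, Gamma_yxy = 0.000000, Gamma_yyy = 0.000000; k3 = (2.000000, -1.000000, 0.000000, 0.000000)
  k4: at (x, y) = (1.050000, -0.900000), (dx/dtau, dy/dtau) = (2.000000, -1.000000); Gamma_xxx = 0.000000, Gamma_xxy = 0.000000, Gamma_xyy = 0.000000, Gamma_yxx = 0.000000, Gamma_yxy = 0.000000, Gamma_yyy = 0.000000; k4 = (2.000000, -1.000000, 0.000000, 0.000000)
  Y <- Y + (h/6)(k1 + 2k2 + 2k3 + k4): x = 1.0500, y = -0.9000, dx/dtau = 2.0000, dy/dtau = -1.0000
step 2:
  k1: at (x, y) = (1.050000, -0.900000), (dx/dtau, dy/dtau) = (2.000000, -1.000000); Gamma_xxx = 0.000000, Gamma_xxy = 0.000000, Gamma_xyy = 0.000000, Gamma_yxx = 0.000000, Gamma_yxy = 0.000000, Gamma_yyy = 0.000000; k1 = (2.000000, -1.000000, 0.000000, 0.000000)
  k2: at (x, y) = (1.200000, -0.975000), (dx/dtau, dy/dtau) = (2.000000, -1.000000); Gamma_xxx = 0.000000, Gamma_xxy = 0.000000, Gamma_xyy = 0.000000, Gamma_yxx = 0.000000, Gamma_yxy = 0.000000, Gamma_yyy = 0.000000; k2 = (2.000000, -1.000000, 0.000000, 0.000000)
  k3: at (x, y) = (1.200000, -0.975000), (dx/dtau, dy/dtau) = (2.000000, -1.000000); Gamma_xxx = 0.000000, Gamma_xxy = 0.000000, Gamma_xyy = 0.000000, Gamma_yxx = 0.000000, Gamma_yxy = 0.000000, Gamma_yyy = 0.000000; k3 = (2.000000, -1.000000, 0.000000, 0.000000)
  k4: at (x, y) = (1.350000, -1.050000), (dx/dtau, dy/dtau) = (2.000000, -1.000000); Gamma_xxx = 0.000000, Gamma_xxy = 0.000000, Gamma_xyy = 0.000000, Gamma_yxx = 0.000000, Gamma_yxy = 0.000000, Gamma_yyy = 0.000000; k4 = (2.000000, -1.000000, 0.000000, 0.000000)
  Y <- Y + (h/6)(k1 + 2k2 + 2k3 + k4): x = 1.3500, y = -1.0500, dx/dtau = 2.0000, dy/dtau = -1.0000

Answer: x = 1.3500, y = -1.0500, dx/dtau = 2.0000, dy/dtau = -1.0000


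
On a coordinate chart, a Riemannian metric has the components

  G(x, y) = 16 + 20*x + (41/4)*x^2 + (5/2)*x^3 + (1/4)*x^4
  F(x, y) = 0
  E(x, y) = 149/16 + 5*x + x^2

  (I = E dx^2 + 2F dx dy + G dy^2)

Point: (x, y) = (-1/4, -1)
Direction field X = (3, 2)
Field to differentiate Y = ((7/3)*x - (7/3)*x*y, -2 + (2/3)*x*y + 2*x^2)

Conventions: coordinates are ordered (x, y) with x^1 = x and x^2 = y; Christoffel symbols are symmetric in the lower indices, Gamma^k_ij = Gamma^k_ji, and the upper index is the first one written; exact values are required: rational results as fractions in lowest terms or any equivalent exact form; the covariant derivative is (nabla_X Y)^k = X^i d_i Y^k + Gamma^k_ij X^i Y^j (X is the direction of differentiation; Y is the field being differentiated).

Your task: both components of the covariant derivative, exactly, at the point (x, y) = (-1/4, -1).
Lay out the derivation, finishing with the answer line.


E = 65/8, F = 0, G = 11881/1024 at the point
E_x = 9/2, E_y = 0, F_x = 0, F_y = 0, G_x = 981/64, G_y = 0
EG - F^2 = 772265/8192;  g^inv = (8192/772265) * [[11881/1024, 0], [0, 65/8]]
first-kind symbols [ij,l] = (1/2)(d_i g_jl + d_j g_il - d_l g_ij): [xx,x] = E_x/2 = 9/4, [xx,y] = F_x - E_y/2 = 0, [xy,x] = E_y/2 = 0, [xy,y] = G_x/2 = 981/128, [yy,x] = F_y - G_x/2 = -981/128, [yy,y] = G_y/2 = 0
Gamma^x_ij = (G*[ij,x] - F*[ij,y])/(EG - F^2), Gamma^y_ij = (E*[ij,y] - F*[ij,x])/(EG - F^2)
Gamma_xxx = 18/65, Gamma_xxy = 0, Gamma_xyy = -981/1040, Gamma_yxx = 0, Gamma_yxy = 72/109, Gamma_yyy = 0
X = (3, 2), Y = (-7/6, -41/24) at the point

Answer: (nabla_X Y)^x = 43481/2496, (nabla_X Y)^y = -3355/327


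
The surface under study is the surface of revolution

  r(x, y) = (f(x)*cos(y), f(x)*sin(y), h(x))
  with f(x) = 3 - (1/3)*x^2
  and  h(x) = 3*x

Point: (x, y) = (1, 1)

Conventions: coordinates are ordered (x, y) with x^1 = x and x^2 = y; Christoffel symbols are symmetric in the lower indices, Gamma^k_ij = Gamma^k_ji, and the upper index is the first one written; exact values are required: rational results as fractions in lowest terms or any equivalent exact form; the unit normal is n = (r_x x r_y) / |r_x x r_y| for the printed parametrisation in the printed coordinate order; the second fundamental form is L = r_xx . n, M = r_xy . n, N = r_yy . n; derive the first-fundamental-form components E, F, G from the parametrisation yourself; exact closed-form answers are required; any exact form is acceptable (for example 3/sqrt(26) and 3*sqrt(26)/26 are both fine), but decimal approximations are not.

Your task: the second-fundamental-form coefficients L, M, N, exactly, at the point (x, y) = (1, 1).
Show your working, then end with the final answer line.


f = 8/3, f' = -2/3, f'' = -2/3, h' = 3, h'' = 0
E = 85/9, F = 0, G = 64/9; answer radicand W^2 = 85/9
unnormalised second-form numerators: l = 2, m = 0, n = 8; L = l/sqrt(85/9), and similarly M = m/sqrt(W^2), N = n/sqrt(W^2)

Answer: L = 6*sqrt(85)/85, M = 0, N = 24*sqrt(85)/85


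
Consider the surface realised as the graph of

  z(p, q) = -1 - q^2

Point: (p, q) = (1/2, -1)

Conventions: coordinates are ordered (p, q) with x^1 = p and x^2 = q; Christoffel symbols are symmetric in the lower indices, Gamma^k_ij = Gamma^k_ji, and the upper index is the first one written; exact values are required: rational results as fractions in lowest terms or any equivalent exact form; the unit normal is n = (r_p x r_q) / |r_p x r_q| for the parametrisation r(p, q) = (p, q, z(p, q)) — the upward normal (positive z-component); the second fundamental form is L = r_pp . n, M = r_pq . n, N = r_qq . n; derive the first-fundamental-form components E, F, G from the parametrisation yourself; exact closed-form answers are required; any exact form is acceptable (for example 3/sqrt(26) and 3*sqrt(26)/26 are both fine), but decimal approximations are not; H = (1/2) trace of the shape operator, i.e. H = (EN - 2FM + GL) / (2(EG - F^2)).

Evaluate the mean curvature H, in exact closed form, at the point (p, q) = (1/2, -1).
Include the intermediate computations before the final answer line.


z_p = 0, z_q = 2, z_pp = 0, z_pq = 0, z_qq = -2
E = 1, F = 0, G = 5; answer radicand W^2 = 5
unnormalised second-form numerators: l = 0, m = 0, n = -2; L = l/sqrt(5), and similarly M = m/sqrt(W^2), N = n/sqrt(W^2)
H = (E*n - 2*F*m + G*l) / (2*(EG - F^2)*sqrt(W^2)); E*n - 2*F*m + G*l = -2, EG - F^2 = 5, so H = (-1/5)/sqrt(5)

Answer: H = -sqrt(5)/25


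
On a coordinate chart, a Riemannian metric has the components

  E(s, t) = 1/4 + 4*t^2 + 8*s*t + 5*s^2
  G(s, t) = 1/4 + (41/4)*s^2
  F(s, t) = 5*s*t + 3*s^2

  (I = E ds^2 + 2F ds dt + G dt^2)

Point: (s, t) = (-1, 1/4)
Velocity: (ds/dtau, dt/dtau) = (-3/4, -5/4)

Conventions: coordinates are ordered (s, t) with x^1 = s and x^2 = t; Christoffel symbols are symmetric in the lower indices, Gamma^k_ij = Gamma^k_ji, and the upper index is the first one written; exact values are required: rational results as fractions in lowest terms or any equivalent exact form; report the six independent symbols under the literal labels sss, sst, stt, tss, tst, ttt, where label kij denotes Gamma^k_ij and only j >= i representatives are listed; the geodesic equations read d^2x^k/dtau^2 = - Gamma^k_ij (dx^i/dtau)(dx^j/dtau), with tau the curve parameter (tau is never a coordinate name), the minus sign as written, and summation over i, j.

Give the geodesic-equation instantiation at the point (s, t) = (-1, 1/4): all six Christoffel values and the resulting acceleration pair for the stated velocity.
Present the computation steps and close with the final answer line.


E = 7/2, F = 7/4, G = 21/2 at the point
E_s = -8, E_t = -6, F_s = -19/4, F_t = -5, G_s = -41/2, G_t = 0
EG - F^2 = 539/16;  g^inv = (16/539) * [[21/2, -7/4], [-7/4, 7/2]]
first-kind symbols [ij,l] = (1/2)(d_i g_jl + d_j g_il - d_l g_ij): [ss,s] = E_s/2 = -4, [ss,t] = F_s - E_t/2 = -7/4, [st,s] = E_t/2 = -3, [st,t] = G_s/2 = -41/4, [tt,s] = F_t - G_s/2 = 21/4, [tt,t] = G_t/2 = 0
Gamma^s_ij = (G*[ij,s] - F*[ij,t])/(EG - F^2), Gamma^t_ij = (E*[ij,t] - F*[ij,s])/(EG - F^2)
Gamma_sss = -89/77, Gamma_sst = -31/77, Gamma_stt = 18/11, Gamma_tss = 2/77, Gamma_tst = -10/11, Gamma_ttt = -3/11
d^2s/dtau^2 = -(Gamma_sss*(-3/4)^2 + 2*Gamma_sst*(-3/4)*(-5/4) + Gamma_stt*(-5/4)^2) = -129/112
d^2t/dtau^2 = -(Gamma_tss*(-3/4)^2 + 2*Gamma_tst*(-3/4)*(-5/4) + Gamma_ttt*(-5/4)^2) = 237/112

Answer: Gamma_sss = -89/77, Gamma_sst = -31/77, Gamma_stt = 18/11, Gamma_tss = 2/77, Gamma_tst = -10/11, Gamma_ttt = -3/11; accelerations (d^2s/dtau^2, d^2t/dtau^2) = (-129/112, 237/112)


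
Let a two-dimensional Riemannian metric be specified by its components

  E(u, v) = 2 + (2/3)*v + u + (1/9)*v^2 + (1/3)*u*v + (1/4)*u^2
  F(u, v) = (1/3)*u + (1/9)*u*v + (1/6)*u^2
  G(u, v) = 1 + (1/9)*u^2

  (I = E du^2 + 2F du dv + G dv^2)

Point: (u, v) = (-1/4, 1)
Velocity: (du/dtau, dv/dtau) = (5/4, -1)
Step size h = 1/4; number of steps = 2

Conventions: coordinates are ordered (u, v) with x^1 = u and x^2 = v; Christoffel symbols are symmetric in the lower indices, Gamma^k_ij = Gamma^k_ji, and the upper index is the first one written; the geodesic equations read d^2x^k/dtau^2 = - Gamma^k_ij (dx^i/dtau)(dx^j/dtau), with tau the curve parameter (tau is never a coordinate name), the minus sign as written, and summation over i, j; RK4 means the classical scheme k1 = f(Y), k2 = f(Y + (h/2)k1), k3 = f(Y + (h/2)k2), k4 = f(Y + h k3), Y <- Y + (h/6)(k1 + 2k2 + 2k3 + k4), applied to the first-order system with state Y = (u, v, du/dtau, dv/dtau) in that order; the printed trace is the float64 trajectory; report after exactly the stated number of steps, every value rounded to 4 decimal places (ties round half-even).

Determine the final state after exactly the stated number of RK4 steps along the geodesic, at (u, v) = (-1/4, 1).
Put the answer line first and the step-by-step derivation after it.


Answer: u = 0.3780, v = 0.5000, du/dtau = 1.2618, dv/dtau = -0.9999

f(Y) = (du/dtau, dv/dtau, -Gamma^u_ij Y'^i Y'^j, -Gamma^v_ij Y'^i Y'^j) with the Gammas evaluated at the stage position; h = 0.250000; intermediate values shown to 6 dp
step 0: u = -0.2500, v = 1.0000, du/dtau = 1.2500, dv/dtau = -1.0000
step 1:
  k1: at (u, v) = (-0.250000, 1.000000), (du/dtau, dv/dtau) = (1.250000, -1.000000); Gamma_uuu = 0.244898, Gamma_uuv = 0.163265, Gamma_uvv = 0.000000, Gamma_vuu = -0.016890, Gamma_vuv = -0.011260, Gamma_vvv = 0.000000; k1 = (1.250000, -1.000000, 0.025510, -0.001759)
  k2: at (u, v) = (-0.093750, 0.875000), (du/dtau, dv/dtau) = (1.253189, -1.000220); Gamma_uuu = 0.244031, Gamma_uuv = 0.162687, Gamma_uvv = 0.000000, Gamma_vuu = -0.006126, Gamma_vuv = -0.004084, Gamma_vvv = 0.000000; k2 = (1.253189, -1.000220, 0.024599, -0.000618)
  k3: at (u, v) = (-0.093351, 0.874973), (du/dtau, dv/dtau) = (1.253075, -1.000077); Gamma_uuu = 0.244023, Gamma_uuv = 0.162682, Gamma_uvv = 0.000000, Gamma_vuu = -0.006099, Gamma_vuv = -0.004066, Gamma_vvv = 0.000000; k3 = (1.253075, -1.000077, 0.024573, -0.000614)
  k4: at (u, v) = (0.063269, 0.749981), (du/dtau, dv/dtau) = (1.256143, -1.000154); Gamma_uuu = 0.242456, Gamma_uuv = 0.161637, Gamma_uvv = 0.000000, Gamma_vuu = 0.003990, Gamma_vuv = 0.002660, Gamma_vvv = 0.000000; k4 = (1.256143, -1.000154, 0.023571, 0.000388)
  Y <- Y + (h/6)(k1 + 2k2 + 2k3 + k4): u = 0.0633, v = 0.7500, du/dtau = 1.2561, dv/dtau = -1.0002
step 2:
  k1: at (u, v) = (0.063278, 0.749969), (du/dtau, dv/dtau) = (1.256143, -1.000160); Gamma_uuu = 0.242456, Gamma_uuv = 0.161637, Gamma_uvv = 0.000000, Gamma_vuu = 0.003990, Gamma_vuv = 0.002660, Gamma_vvv = 0.000000; k1 = (1.256143, -1.000160, 0.023574, 0.000388)
  k2: at (u, v) = (0.220296, 0.624949), (du/dtau, dv/dtau) = (1.259089, -1.000111); Gamma_uuu = 0.240268, Gamma_uuv = 0.160178, Gamma_uvv = 0.000000, Gamma_vuu = 0.013382, Gamma_vuv = 0.008921, Gamma_vvv = 0.000000; k2 = (1.259089, -1.000111, 0.022505, 0.001253)
  k3: at (u, v) = (0.220664, 0.624955), (du/dtau, dv/dtau) = (1.258956, -1.000003); Gamma_uuu = 0.240257, Gamma_uuv = 0.160171, Gamma_uvv = 0.000000, Gamma_vuu = 0.013402, Gamma_vuv = 0.008934, Gamma_vvv = 0.000000; k3 = (1.258956, -1.000003, 0.022498, 0.001255)
  k4: at (u, v) = (0.378017, 0.499968), (du/dtau, dv/dtau) = (1.261767, -0.999846); Gamma_uuu = 0.237527, Gamma_uuv = 0.158351, Gamma_uvv = 0.000000, Gamma_vuu = 0.022078, Gamma_vuv = 0.014718, Gamma_vvv = 0.000000; k4 = (1.261767, -0.999846, 0.021387, 0.001988)
  Y <- Y + (h/6)(k1 + 2k2 + 2k3 + k4): u = 0.3780, v = 0.5000, du/dtau = 1.2618, dv/dtau = -0.9999


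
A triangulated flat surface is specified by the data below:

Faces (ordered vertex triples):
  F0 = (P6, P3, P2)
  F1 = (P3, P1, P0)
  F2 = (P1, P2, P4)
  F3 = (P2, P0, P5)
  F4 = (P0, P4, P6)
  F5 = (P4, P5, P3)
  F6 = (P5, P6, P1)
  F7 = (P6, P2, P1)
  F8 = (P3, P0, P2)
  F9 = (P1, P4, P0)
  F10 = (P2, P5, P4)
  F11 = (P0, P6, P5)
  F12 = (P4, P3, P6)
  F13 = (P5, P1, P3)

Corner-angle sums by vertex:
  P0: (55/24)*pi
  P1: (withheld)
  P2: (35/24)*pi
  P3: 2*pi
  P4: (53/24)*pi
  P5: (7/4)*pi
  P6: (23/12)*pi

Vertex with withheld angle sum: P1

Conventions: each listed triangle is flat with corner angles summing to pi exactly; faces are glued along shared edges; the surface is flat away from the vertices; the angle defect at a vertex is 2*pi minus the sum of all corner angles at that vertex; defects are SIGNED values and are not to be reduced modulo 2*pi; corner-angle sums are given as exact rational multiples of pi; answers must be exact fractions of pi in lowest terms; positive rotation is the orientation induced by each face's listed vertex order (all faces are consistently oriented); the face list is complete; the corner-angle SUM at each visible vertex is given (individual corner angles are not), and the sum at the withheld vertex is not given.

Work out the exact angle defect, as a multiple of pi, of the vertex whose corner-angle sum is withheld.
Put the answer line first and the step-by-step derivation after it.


Answer: defect(P1) = (-3/8)*pi

V = 7, E = 21, F = 14; chi = V - E + F = 0
Gauss-Bonnet: total defect = 2*pi*chi = 0; visible defects sum to (3/8)*pi


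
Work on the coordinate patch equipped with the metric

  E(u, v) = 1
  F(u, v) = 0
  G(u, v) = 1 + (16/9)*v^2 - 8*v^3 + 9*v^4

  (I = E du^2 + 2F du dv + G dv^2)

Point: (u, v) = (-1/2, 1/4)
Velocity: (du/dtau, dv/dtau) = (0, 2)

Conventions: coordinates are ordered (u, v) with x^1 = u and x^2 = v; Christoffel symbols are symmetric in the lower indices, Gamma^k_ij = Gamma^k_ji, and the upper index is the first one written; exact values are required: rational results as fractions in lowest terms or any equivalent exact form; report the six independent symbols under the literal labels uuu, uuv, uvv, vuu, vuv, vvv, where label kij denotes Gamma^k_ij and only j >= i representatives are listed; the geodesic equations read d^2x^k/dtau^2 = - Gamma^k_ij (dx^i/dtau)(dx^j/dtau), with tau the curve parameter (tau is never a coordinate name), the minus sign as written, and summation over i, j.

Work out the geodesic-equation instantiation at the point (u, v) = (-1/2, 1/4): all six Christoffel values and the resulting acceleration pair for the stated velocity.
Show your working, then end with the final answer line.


E = 1, F = 0, G = 2353/2304 at the point
E_u = 0, E_v = 0, F_u = 0, F_v = 0, G_u = 0, G_v = -7/144
EG - F^2 = 2353/2304;  g^inv = (2304/2353) * [[2353/2304, 0], [0, 1]]
first-kind symbols [ij,l] = (1/2)(d_i g_jl + d_j g_il - d_l g_ij): [uu,u] = E_u/2 = 0, [uu,v] = F_u - E_v/2 = 0, [uv,u] = E_v/2 = 0, [uv,v] = G_u/2 = 0, [vv,u] = F_v - G_u/2 = 0, [vv,v] = G_v/2 = -7/288
Gamma^u_ij = (G*[ij,u] - F*[ij,v])/(EG - F^2), Gamma^v_ij = (E*[ij,v] - F*[ij,u])/(EG - F^2)
Gamma_uuu = 0, Gamma_uuv = 0, Gamma_uvv = 0, Gamma_vuu = 0, Gamma_vuv = 0, Gamma_vvv = -56/2353
d^2u/dtau^2 = -(Gamma_uuu*(0)^2 + 2*Gamma_uuv*(0)*(2) + Gamma_uvv*(2)^2) = 0
d^2v/dtau^2 = -(Gamma_vuu*(0)^2 + 2*Gamma_vuv*(0)*(2) + Gamma_vvv*(2)^2) = 224/2353

Answer: Gamma_uuu = 0, Gamma_uuv = 0, Gamma_uvv = 0, Gamma_vuu = 0, Gamma_vuv = 0, Gamma_vvv = -56/2353; accelerations (d^2u/dtau^2, d^2v/dtau^2) = (0, 224/2353)


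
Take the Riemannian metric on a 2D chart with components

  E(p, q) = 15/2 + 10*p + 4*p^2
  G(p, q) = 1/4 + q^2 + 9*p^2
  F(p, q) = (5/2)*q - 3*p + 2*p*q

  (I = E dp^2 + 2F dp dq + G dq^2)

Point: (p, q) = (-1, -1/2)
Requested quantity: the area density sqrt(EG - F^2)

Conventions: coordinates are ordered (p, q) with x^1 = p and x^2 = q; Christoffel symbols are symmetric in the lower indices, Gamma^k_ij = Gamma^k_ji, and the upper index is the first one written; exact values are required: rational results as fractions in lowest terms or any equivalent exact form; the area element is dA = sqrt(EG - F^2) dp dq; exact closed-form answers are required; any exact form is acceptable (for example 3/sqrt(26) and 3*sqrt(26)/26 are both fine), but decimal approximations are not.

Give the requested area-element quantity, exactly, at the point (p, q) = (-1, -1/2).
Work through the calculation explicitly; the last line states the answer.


E = 3/2, F = 11/4, G = 19/2; EG - F^2 = 107/16

Answer: sqrt(EG - F^2) = sqrt(107)/4


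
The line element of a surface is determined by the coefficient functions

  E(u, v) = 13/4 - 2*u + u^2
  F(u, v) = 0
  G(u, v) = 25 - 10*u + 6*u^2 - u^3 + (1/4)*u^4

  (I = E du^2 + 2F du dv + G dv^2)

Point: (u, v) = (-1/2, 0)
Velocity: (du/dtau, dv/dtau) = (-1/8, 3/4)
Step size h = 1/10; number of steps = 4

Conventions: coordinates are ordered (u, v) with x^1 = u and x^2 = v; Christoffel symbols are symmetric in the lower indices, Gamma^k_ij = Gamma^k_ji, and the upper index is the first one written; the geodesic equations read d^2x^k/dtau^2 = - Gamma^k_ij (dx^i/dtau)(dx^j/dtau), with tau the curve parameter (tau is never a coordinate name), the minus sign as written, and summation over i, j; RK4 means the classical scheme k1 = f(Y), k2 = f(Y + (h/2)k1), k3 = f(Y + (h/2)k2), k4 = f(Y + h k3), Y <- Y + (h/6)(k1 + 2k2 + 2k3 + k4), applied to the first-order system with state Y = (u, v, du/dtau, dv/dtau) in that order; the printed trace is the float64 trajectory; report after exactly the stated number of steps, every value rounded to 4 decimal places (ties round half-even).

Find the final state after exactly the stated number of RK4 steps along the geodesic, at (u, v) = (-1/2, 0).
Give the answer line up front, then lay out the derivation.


Answer: u = -0.6303, v = 0.2917, du/dtau = -0.5134, dv/dtau = 0.6984

f(Y) = (du/dtau, dv/dtau, -Gamma^u_ij Y'^i Y'^j, -Gamma^v_ij Y'^i Y'^j) with the Gammas evaluated at the stage position; h = 0.100000; intermediate values shown to 6 dp
step 0: u = -0.5000, v = 0.0000, du/dtau = -0.1250, dv/dtau = 0.7500
step 1:
  k1: at (u, v) = (-0.500000, 0.000000), (du/dtau, dv/dtau) = (-0.125000, 0.750000); Gamma_uuu = -0.333333, Gamma_uuv = 0.000000, Gamma_uvv = 1.875000, Gamma_vuu = 0.000000, Gamma_vuv = -0.266667, Gamma_vvv = 0.000000; k1 = (-0.125000, 0.750000, -1.049479, -0.050000)
  k2: at (u, v) = (-0.506250, 0.037500), (du/dtau, dv/dtau) = (-0.177474, 0.747500); Gamma_uuu = -0.333330, Gamma_uuv = 0.000000, Gamma_uvv = 1.878115, Gamma_vuu = 0.000000, Gamma_vuv = -0.267331, Gamma_vvv = 0.000000; k2 = (-0.177474, 0.747500, -1.038910, -0.070929)
  k3: at (u, v) = (-0.508874, 0.037375), (du/dtau, dv/dtau) = (-0.176945, 0.746454); Gamma_uuu = -0.333328, Gamma_uuv = 0.000000, Gamma_uvv = 1.879417, Gamma_vuu = 0.000000, Gamma_vuv = -0.267609, Gamma_vvv = 0.000000; k3 = (-0.176945, 0.746454, -1.036762, -0.070692)
  k4: at (u, v) = (-0.517695, 0.074645), (du/dtau, dv/dtau) = (-0.228676, 0.742931); Gamma_uuu = -0.333310, Gamma_uuv = 0.000000, Gamma_uvv = 1.883770, Gamma_vuu = 0.000000, Gamma_vuv = -0.268538, Gamma_vvv = 0.000000; k4 = (-0.228676, 0.742931, -1.022310, -0.091244)
  Y <- Y + (h/6)(k1 + 2k2 + 2k3 + k4): u = -0.5177, v = 0.0747, du/dtau = -0.2287, dv/dtau = 0.7429
step 2:
  k1: at (u, v) = (-0.517709, 0.074681), (du/dtau, dv/dtau) = (-0.228719, 0.742925); Gamma_uuu = -0.333310, Gamma_uuv = 0.000000, Gamma_uvv = 1.883777, Gamma_vuu = 0.000000, Gamma_vuv = -0.268539, Gamma_vvv = 0.000000; k1 = (-0.228719, 0.742925, -1.022292, -0.091261)
  k2: at (u, v) = (-0.529145, 0.111827), (du/dtau, dv/dtau) = (-0.279833, 0.738362); Gamma_uuu = -0.333272, Gamma_uuv = 0.000000, Gamma_uvv = 1.889364, Gamma_vuu = 0.000000, Gamma_vuv = -0.269731, Gamma_vvv = 0.000000; k2 = (-0.279833, 0.738362, -1.003944, -0.111463)
  k3: at (u, v) = (-0.531700, 0.111599), (du/dtau, dv/dtau) = (-0.278916, 0.737352); Gamma_uuu = -0.333260, Gamma_uuv = 0.000000, Gamma_uvv = 1.890604, Gamma_vuu = 0.000000, Gamma_vuv = -0.269996, Gamma_vvv = 0.000000; k3 = (-0.278916, 0.737352, -1.001973, -0.111054)
  k4: at (u, v) = (-0.545600, 0.148416), (du/dtau, dv/dtau) = (-0.328916, 0.731820); Gamma_uuu = -0.333184, Gamma_uuv = 0.000000, Gamma_uvv = 1.897296, Gamma_vuu = 0.000000, Gamma_vuv = -0.271423, Gamma_vvv = 0.000000; k4 = (-0.328916, 0.731820, -0.980070, -0.130667)
  Y <- Y + (h/6)(k1 + 2k2 + 2k3 + k4): u = -0.5456, v = 0.1485, du/dtau = -0.3290, dv/dtau = 0.7318
step 3:
  k1: at (u, v) = (-0.545627, 0.148450), (du/dtau, dv/dtau) = (-0.328955, 0.731809); Gamma_uuu = -0.333184, Gamma_uuv = 0.000000, Gamma_uvv = 1.897309, Gamma_vuu = 0.000000, Gamma_vuv = -0.271425, Gamma_vvv = 0.000000; k1 = (-0.328955, 0.731809, -0.980039, -0.130682)
  k2: at (u, v) = (-0.562075, 0.185041), (du/dtau, dv/dtau) = (-0.377957, 0.725275); Gamma_uuu = -0.333059, Gamma_uuv = 0.000000, Gamma_uvv = 1.905113, Gamma_vuu = 0.000000, Gamma_vuv = -0.273088, Gamma_vvv = 0.000000; k2 = (-0.377957, 0.725275, -0.954557, -0.149720)
  k3: at (u, v) = (-0.564525, 0.184714), (du/dtau, dv/dtau) = (-0.376683, 0.724323); Gamma_uuu = -0.333038, Gamma_uuv = 0.000000, Gamma_uvv = 1.906266, Gamma_vuu = 0.000000, Gamma_vuv = -0.273333, Gamma_vvv = 0.000000; k3 = (-0.376683, 0.724323, -0.952856, -0.149153)
  k4: at (u, v) = (-0.583296, 0.220883), (du/dtau, dv/dtau) = (-0.424241, 0.716894); Gamma_uuu = -0.332847, Gamma_uuv = 0.000000, Gamma_uvv = 1.915007, Gamma_vuu = 0.000000, Gamma_vuv = -0.275192, Gamma_vvv = 0.000000; k4 = (-0.424241, 0.716894, -0.924287, -0.167392)
  Y <- Y + (h/6)(k1 + 2k2 + 2k3 + k4): u = -0.5833, v = 0.2209, du/dtau = -0.4243, dv/dtau = 0.7169
step 4:
  k1: at (u, v) = (-0.583335, 0.220915), (du/dtau, dv/dtau) = (-0.424275, 0.716879); Gamma_uuu = -0.332847, Gamma_uuv = 0.000000, Gamma_uvv = 1.915025, Gamma_vuu = 0.000000, Gamma_vuv = -0.275196, Gamma_vvv = 0.000000; k1 = (-0.424275, 0.716879, -0.924245, -0.167404)
  k2: at (u, v) = (-0.604549, 0.256759), (du/dtau, dv/dtau) = (-0.470487, 0.708509); Gamma_uuu = -0.332578, Gamma_uuv = 0.000000, Gamma_uvv = 1.924726, Gamma_vuu = 0.000000, Gamma_vuv = -0.277254, Gamma_vvv = 0.000000; k2 = (-0.470487, 0.708509, -0.892564, -0.184842)
  k3: at (u, v) = (-0.606860, 0.256341), (du/dtau, dv/dtau) = (-0.468903, 0.707637); Gamma_uuu = -0.332546, Gamma_uuv = 0.000000, Gamma_uvv = 1.925771, Gamma_vuu = 0.000000, Gamma_vuv = -0.277475, Gamma_vvv = 0.000000; k3 = (-0.468903, 0.707637, -0.891213, -0.184140)
  k4: at (u, v) = (-0.630226, 0.291679), (du/dtau, dv/dtau) = (-0.513396, 0.698465); Gamma_uuu = -0.332181, Gamma_uuv = 0.000000, Gamma_uvv = 1.936225, Gamma_vuu = 0.000000, Gamma_vuv = -0.279684, Gamma_vvv = 0.000000; k4 = (-0.513396, 0.698465, -0.857039, -0.200583)
  Y <- Y + (h/6)(k1 + 2k2 + 2k3 + k4): u = -0.6303, v = 0.2917, du/dtau = -0.5134, dv/dtau = 0.6984


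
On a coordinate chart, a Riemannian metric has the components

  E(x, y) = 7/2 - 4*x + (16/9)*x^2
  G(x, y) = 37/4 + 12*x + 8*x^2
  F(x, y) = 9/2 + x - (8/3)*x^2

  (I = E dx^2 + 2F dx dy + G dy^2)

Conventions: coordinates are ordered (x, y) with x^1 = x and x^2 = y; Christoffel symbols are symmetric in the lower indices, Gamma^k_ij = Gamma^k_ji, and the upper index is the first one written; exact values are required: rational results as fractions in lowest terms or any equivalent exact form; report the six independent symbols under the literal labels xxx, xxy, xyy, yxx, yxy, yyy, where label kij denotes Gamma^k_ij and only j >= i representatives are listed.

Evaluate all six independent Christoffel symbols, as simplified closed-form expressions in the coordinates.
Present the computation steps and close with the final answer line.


E = 7/2 - 4*x + (16/9)*x^2; F = 9/2 + x - (8/3)*x^2; G = 37/4 + 12*x + 8*x^2
Gamma^k_ij = (1/2) g^{kl} (d_i g_jl + d_j g_il - d_l g_ij), with g^inv = (1/(EG-F^2)) [[G, -F], [-F, E]]
first partials: E_x = -4 + (32/9)*x, E_y = 0, F_x = 1 - (16/3)*x, F_y = 0, G_x = 12 + 16*x, G_y = 0
D = EG - F^2 = 97/8 - 4*x + (175/9)*x^2 - (16/3)*x^3 + (64/9)*x^4
expanded: Gamma^x_xx = (G E_x - 2F F_x + F E_y)/(2D), Gamma^x_xy = (G E_y - F G_x)/(2D), Gamma^x_yy = (2G F_y - G G_x - F G_y)/(2D), Gamma^y_xx = (2E F_x - E E_y - F E_x)/(2D), Gamma^y_xy = (E G_x - F E_y)/(2D), Gamma^y_yy = (E G_y - 2F F_y + F G_x)/(2D); substitute and cancel common factors

Answer: Gamma_xxx = (960*x^2 + 1112*x - 1656)/(512*x^4 - 384*x^3 + 1400*x^2 - 288*x + 873), Gamma_xxy = (1536*x^3 + 576*x^2 - 3024*x - 1944)/(512*x^4 - 384*x^3 + 1400*x^2 - 288*x + 873), Gamma_xyy = (-4608*x^3 - 10368*x^2 - 10512*x - 3996)/(512*x^4 - 384*x^3 + 1400*x^2 - 288*x + 873), Gamma_yxx = (-1024*x^3 + 3456*x^2 - 6192*x + 2700)/(1536*x^4 - 1152*x^3 + 4200*x^2 - 864*x + 2619), Gamma_yxy = (1024*x^3 - 1536*x^2 + 288*x + 1512)/(512*x^4 - 384*x^3 + 1400*x^2 - 288*x + 873), Gamma_yyy = (-1536*x^3 - 576*x^2 + 3024*x + 1944)/(512*x^4 - 384*x^3 + 1400*x^2 - 288*x + 873)


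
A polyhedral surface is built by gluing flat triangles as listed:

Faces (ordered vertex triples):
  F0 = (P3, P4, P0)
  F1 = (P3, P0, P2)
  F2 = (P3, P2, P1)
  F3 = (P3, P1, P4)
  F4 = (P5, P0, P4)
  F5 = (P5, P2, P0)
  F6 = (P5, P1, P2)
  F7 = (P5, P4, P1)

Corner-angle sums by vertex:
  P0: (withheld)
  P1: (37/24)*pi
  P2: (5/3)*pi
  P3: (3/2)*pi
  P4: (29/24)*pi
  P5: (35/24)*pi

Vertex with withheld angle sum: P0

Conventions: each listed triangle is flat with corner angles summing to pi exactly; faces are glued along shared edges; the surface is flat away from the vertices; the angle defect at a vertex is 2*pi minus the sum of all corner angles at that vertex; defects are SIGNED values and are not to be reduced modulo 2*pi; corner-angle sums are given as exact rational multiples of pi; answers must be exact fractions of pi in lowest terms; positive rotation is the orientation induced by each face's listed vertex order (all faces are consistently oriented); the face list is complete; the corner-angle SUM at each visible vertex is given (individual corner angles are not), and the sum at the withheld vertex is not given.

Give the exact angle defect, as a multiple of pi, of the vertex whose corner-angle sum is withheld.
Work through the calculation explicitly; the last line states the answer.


V = 6, E = 12, F = 8; chi = V - E + F = 2
Gauss-Bonnet: total defect = 2*pi*chi = 4*pi; visible defects sum to (21/8)*pi

Answer: defect(P0) = (11/8)*pi


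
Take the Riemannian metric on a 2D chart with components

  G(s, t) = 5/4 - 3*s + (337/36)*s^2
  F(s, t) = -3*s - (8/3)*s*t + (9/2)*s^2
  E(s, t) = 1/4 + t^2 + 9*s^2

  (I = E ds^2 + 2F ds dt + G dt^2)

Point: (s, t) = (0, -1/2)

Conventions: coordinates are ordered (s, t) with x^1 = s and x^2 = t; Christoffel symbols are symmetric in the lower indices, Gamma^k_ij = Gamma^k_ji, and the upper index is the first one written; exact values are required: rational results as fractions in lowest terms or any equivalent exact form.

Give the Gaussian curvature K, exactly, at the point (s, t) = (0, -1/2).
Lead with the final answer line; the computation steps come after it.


Answer: K = -3862/225

E = 1/2, F = 0, G = 5/4, EG - F^2 = 5/8 at the point
E_s = 0, E_t = -1, F_s = -5/3, F_t = 0, G_s = -3, G_t = 0
E_tt = 2, F_st = -8/3, G_ss = 337/18
Using the Brioschi determinant formula for K from the metric derivatives:
M1 = [[-E_tt/2 + F_st - G_ss/2, E_s/2, F_s - E_t/2], [F_t - G_s/2, E, F], [G_t/2, F, G]] = [[-469/36, 0, -7/6], [3/2, 1/2, 0], [0, 0, 5/4]]; det M1 = -2345/288
M2 = [[0, E_t/2, G_s/2], [E_t/2, E, F], [G_s/2, F, G]] = [[0, -1/2, -3/2], [-1/2, 1/2, 0], [-3/2, 0, 5/4]]; det M2 = -23/16
det M1 - det M2 = -1931/288; K = -1931/288 / (5/8)^2 = -3862/225


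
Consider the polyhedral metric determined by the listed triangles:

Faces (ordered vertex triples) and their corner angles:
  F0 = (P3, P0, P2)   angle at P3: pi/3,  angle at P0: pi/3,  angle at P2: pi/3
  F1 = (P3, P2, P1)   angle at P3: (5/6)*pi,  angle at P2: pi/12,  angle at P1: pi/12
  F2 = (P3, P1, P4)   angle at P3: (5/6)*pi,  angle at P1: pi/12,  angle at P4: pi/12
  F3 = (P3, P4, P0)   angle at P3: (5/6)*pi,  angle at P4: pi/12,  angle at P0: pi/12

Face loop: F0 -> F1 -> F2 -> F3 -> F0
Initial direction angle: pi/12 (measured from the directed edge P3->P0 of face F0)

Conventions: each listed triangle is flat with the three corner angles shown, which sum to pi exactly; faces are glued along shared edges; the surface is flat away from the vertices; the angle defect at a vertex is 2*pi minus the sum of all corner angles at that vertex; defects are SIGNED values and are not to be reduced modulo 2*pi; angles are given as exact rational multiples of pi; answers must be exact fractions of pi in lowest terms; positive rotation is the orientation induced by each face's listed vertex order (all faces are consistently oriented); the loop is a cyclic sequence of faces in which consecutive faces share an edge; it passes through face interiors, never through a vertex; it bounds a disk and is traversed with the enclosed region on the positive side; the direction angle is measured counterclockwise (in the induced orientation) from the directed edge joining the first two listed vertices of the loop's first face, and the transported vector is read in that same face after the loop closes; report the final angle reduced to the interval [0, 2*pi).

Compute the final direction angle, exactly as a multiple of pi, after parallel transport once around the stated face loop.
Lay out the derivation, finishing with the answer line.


enclosed vertex P3: corner angles sum to (17/6)*pi, defect = 2*pi - (17/6)*pi = (-5/6)*pi
final direction = starting direction + enclosed defect total, reduced mod 2*pi (induced orientation)
final angle = pi/12 - (5/6)*pi = (5/4)*pi (mod 2*pi)

Answer: final direction angle = (5/4)*pi


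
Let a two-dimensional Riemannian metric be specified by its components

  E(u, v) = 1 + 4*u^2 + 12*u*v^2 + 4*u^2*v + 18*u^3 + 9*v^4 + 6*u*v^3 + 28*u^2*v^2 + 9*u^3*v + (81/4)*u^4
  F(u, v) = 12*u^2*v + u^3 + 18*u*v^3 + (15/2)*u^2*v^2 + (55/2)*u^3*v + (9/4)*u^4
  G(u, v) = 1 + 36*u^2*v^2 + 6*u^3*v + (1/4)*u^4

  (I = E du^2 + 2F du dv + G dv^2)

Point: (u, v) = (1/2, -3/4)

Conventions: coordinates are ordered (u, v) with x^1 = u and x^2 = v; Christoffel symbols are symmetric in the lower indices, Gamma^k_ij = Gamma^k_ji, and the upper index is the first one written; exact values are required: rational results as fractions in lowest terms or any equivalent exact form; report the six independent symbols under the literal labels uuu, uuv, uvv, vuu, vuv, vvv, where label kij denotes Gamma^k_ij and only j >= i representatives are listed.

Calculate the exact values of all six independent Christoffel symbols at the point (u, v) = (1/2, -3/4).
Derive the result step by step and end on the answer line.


E = 3281/256, F = -935/128, G = 353/64 at the point
E_u = 1265/32, E_v = -55/2, F_u = -831/32, F_v = 301/16, G_u = 17, G_v = -51/4
EG - F^2 = 4437/256;  g^inv = (256/4437) * [[353/64, 935/128], [935/128, 3281/256]]
first-kind symbols [ij,l] = (1/2)(d_i g_jl + d_j g_il - d_l g_ij): [uu,u] = E_u/2 = 1265/64, [uu,v] = F_u - E_v/2 = -391/32, [uv,u] = E_v/2 = -55/4, [uv,v] = G_u/2 = 17/2, [vv,u] = F_v - G_u/2 = 165/16, [vv,v] = G_v/2 = -51/8
Gamma^u_ij = (G*[ij,u] - F*[ij,v])/(EG - F^2), Gamma^v_ij = (E*[ij,v] - F*[ij,u])/(EG - F^2)

Answer: Gamma_uuu = 5060/4437, Gamma_uuv = -3520/4437, Gamma_uvv = 880/1479, Gamma_vuu = -184/261, Gamma_vuv = 128/261, Gamma_vvv = -32/87


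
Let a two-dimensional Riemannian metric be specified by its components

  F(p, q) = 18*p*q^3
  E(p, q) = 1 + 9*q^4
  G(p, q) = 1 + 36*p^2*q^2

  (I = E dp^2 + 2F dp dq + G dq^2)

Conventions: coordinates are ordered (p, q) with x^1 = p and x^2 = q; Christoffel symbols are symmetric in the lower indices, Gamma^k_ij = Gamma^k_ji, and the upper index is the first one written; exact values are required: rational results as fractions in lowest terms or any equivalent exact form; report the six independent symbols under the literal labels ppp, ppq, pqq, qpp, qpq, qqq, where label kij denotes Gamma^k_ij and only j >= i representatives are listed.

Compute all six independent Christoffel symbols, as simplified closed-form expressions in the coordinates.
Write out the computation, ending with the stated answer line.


E = 1 + 9*q^4; F = 18*p*q^3; G = 1 + 36*p^2*q^2
Gamma^k_ij = (1/2) g^{kl} (d_i g_jl + d_j g_il - d_l g_ij), with g^inv = (1/(EG-F^2)) [[G, -F], [-F, E]]
first partials: E_p = 0, E_q = 36*q^3, F_p = 18*q^3, F_q = 54*p*q^2, G_p = 72*p*q^2, G_q = 72*p^2*q
D = EG - F^2 = 1 + 9*q^4 + 36*p^2*q^2
expanded: Gamma^p_pp = (G E_p - 2F F_p + F E_q)/(2D), Gamma^p_pq = (G E_q - F G_p)/(2D), Gamma^p_qq = (2G F_q - G G_p - F G_q)/(2D), Gamma^q_pp = (2E F_p - E E_q - F E_p)/(2D), Gamma^q_pq = (E G_p - F E_q)/(2D), Gamma^q_qq = (E G_q - 2F F_q + F G_p)/(2D); substitute and cancel common factors

Answer: Gamma_ppp = 0, Gamma_ppq = 18*q^3/(36*p^2*q^2 + 9*q^4 + 1), Gamma_pqq = 18*p*q^2/(36*p^2*q^2 + 9*q^4 + 1), Gamma_qpp = 0, Gamma_qpq = 36*p*q^2/(36*p^2*q^2 + 9*q^4 + 1), Gamma_qqq = 36*p^2*q/(36*p^2*q^2 + 9*q^4 + 1)


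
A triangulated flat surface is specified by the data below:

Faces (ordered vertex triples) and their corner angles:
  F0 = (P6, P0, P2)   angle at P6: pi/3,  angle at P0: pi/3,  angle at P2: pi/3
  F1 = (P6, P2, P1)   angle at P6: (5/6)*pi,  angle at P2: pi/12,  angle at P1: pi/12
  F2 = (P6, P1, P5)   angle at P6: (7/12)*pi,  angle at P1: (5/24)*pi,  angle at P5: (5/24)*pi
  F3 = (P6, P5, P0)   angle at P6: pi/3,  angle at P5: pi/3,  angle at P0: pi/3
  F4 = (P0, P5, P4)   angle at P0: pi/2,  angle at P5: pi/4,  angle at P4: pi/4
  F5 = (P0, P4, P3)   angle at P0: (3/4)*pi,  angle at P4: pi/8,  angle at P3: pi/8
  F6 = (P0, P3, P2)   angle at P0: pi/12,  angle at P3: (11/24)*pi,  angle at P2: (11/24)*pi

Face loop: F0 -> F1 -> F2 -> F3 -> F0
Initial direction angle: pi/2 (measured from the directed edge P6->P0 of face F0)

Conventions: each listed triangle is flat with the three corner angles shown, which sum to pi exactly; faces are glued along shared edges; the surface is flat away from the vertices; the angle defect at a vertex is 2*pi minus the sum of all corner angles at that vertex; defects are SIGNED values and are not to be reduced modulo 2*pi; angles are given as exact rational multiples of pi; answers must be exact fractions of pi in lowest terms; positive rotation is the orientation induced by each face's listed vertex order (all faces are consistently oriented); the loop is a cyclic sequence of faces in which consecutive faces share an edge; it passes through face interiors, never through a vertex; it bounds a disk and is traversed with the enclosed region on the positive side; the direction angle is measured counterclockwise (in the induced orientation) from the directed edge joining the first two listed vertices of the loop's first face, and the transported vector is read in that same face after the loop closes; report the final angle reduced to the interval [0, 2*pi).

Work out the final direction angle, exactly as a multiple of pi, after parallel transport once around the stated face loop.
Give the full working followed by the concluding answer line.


enclosed vertex P6: corner angles sum to (25/12)*pi, defect = 2*pi - (25/12)*pi = -pi/12
final direction = starting direction + enclosed defect total, reduced mod 2*pi (induced orientation)
final angle = pi/2 - pi/12 = (5/12)*pi (mod 2*pi)

Answer: final direction angle = (5/12)*pi


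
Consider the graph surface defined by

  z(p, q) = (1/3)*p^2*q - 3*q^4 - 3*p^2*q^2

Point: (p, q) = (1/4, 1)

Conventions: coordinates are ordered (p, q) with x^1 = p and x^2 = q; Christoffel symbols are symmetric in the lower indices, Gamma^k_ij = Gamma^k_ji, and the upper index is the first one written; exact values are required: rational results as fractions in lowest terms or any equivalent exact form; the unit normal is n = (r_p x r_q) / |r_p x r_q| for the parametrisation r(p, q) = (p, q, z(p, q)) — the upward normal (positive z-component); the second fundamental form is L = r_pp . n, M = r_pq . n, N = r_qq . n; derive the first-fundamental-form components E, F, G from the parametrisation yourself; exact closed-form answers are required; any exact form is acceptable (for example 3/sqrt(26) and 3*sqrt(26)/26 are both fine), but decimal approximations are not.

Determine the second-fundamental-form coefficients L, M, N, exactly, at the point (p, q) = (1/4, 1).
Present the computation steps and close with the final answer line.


z_p = -4/3, z_q = -593/48, z_pp = -16/3, z_pq = -17/6, z_qq = -291/8
E = 25/9, F = 593/36, G = 353953/2304; answer radicand W^2 = 358049/2304
unnormalised second-form numerators: l = -16/3, m = -17/6, n = -291/8; L = l/sqrt(358049/2304), and similarly M = m/sqrt(W^2), N = n/sqrt(W^2)

Answer: L = -256*sqrt(358049)/358049, M = -136*sqrt(358049)/358049, N = -1746*sqrt(358049)/358049
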